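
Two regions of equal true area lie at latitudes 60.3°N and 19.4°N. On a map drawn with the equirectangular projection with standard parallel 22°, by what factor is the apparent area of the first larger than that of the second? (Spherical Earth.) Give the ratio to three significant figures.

1.90

The equidistant cylindrical projection with φ₀ = 22° has h = 1 (meridians true) and k = cos φ₀ / cos φ along parallels.
Areal scale at 60.3°: h·k = 1.000 × 1.871 = 1.871.
Areal scale at 19.4°: h·k = 1.000 × 0.9830 = 0.9830.
Ratio = 1.871/0.9830 ≈ 1.90.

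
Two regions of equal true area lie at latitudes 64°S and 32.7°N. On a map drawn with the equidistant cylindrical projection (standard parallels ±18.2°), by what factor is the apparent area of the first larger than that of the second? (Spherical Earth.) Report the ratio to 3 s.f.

1.92

The equidistant cylindrical projection with φ₀ = 18.2° has h = 1 (meridians true) and k = cos φ₀ / cos φ along parallels.
Areal scale at 64°: h·k = 1.000 × 2.167 = 2.167.
Areal scale at 32.7°: h·k = 1.000 × 1.129 = 1.129.
Ratio = 2.167/1.129 ≈ 1.92.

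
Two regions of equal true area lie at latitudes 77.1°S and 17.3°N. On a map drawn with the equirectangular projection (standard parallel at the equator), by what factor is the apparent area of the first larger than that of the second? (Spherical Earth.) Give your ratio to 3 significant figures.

For the equirectangular projection with φ₀ = 0 (plate carrée), h = 1 along meridians and k = sec φ along parallels.
Areal scale at 77.1°: h·k = 1.000 × 4.479 = 4.479.
Areal scale at 17.3°: h·k = 1.000 × 1.047 = 1.047.
Ratio = 4.479/1.047 ≈ 4.28.

4.28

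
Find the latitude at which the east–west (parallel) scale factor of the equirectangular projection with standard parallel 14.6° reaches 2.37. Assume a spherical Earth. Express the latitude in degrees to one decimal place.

65.9°

The equidistant cylindrical projection with φ₀ = 14.6° has h = 1 (meridians true) and k = cos φ₀ / cos φ along parallels.
k = cos φ₀ / cos φ = 2.37  ⇒  cos φ = cos 14.6° / 2.37 = 0.4083.
φ = arccos(0.4083) ≈ 65.9°.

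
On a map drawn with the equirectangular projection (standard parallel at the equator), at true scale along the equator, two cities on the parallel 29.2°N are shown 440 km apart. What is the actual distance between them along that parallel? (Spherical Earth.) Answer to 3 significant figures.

In the plate carrée (x = Rλ, y = Rφ), meridians are true-scale (h = 1) and parallels are stretched by k = sec φ.
Along the parallel at 29.2°, map distances are exaggerated by k = sec 29.2° = 1.146.
True distance = 440 / 1.146 = 440 × cos 29.2° ≈ 384 km.

384 km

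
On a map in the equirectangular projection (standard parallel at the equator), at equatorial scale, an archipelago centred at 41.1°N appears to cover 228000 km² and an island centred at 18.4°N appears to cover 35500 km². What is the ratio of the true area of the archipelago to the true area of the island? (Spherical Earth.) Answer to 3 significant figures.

Plate carrée has h = 1 and k = sec φ, giving areal scale sec φ; true area = (apparent area) · cos φ.
True area of archipelago: 228000 × cos(41.1°) = 228000 × 0.7536 = 171800 km².
True area of island: 35500 × cos(18.4°) = 35500 × 0.9489 = 33690 km².
Ratio = 171800 / 33690 ≈ 5.10.

5.10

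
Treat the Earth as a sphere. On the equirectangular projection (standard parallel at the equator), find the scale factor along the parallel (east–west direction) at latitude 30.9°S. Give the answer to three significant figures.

1.17

Plate carrée maps x = Rλ, y = Rφ. The meridian scale is h = 1 and the parallel scale is k = 1/cos φ = sec φ.
k = 1/cos 30.9° = 1/0.8581 = 1.165.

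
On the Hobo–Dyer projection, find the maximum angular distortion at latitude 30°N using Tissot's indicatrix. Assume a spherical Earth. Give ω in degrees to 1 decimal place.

10.0°

Hobo–Dyer is a cylindrical equal-area projection with standard parallels at ±37.5°. A cylindrical equal-area projection with standard parallel φ₀ has meridian scale h = cos φ / cos φ₀ and parallel scale k = cos φ₀ / cos φ (so areas are preserved, h·k = 1).
At 30°: h = 1.092, k = 0.9161; principal scales a = 1.092, b = 0.9161.
sin(ω/2) = (a − b)/(a + b) = 0.1755/2.008 = 0.08742, so ω = 2 arcsin(0.08742) ≈ 10.0°.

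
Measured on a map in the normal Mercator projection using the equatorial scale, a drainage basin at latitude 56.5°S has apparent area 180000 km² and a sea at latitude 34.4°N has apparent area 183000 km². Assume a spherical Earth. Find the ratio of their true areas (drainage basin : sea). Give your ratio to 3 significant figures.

Mercator's areal exaggeration is sec²φ; hence true area = (apparent area) · cos²φ.
True area of drainage basin: 180000 × cos²(56.5°) = 180000 × 0.3046 = 54830 km².
True area of sea: 183000 × cos²(34.4°) = 183000 × 0.6808 = 124600 km².
Ratio = 54830 / 124600 ≈ 0.440.

0.440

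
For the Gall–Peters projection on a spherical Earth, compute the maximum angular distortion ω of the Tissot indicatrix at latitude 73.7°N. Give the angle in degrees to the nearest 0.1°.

93.4°

The Gall–Peters projection is cylindrical equal-area with φ₀ = 45°. A cylindrical equal-area projection with standard parallel φ₀ has meridian scale h = cos φ / cos φ₀ and parallel scale k = cos φ₀ / cos φ (so areas are preserved, h·k = 1).
At 73.7°: h = 0.3969, k = 2.519; principal scales a = 2.519, b = 0.3969.
sin(ω/2) = (a − b)/(a + b) = 2.122/2.916 = 0.7278, so ω = 2 arcsin(0.7278) ≈ 93.4°.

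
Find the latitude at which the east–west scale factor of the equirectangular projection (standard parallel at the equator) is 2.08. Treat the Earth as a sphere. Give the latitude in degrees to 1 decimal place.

61.3°

Plate carrée: h = 1, k = sec φ along parallels.
sec φ = 2.08  ⇒  cos φ = 0.4808  ⇒  φ ≈ 61.3°.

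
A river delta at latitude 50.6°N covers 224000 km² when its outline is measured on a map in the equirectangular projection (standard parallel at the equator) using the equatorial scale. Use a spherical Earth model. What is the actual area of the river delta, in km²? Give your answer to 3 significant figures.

142000 km²

Plate carrée maps x = Rλ, y = Rφ. The meridian scale is h = 1 and the parallel scale is k = 1/cos φ = sec φ.
Areal scale = h·k = 1 × sec φ; at 50.6°, h = 1.000, k = 1.575, so h·k = 1.575.
True area = apparent / (areal scale) = 224000 / 1.575 ≈ 142000 km².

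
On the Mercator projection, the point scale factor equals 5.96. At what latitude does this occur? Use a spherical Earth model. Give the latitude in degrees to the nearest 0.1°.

Mercator scale is k = sec φ = 1/cos φ.
1/cos φ = 5.96  ⇒  cos φ = 0.1678  ⇒  φ = arccos(0.1678) ≈ 80.3°.

80.3°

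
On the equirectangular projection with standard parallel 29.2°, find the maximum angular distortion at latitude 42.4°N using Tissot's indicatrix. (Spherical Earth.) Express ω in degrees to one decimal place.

9.6°

In the equirectangular projection with standard parallel φ₀ = 29.2° (x = Rλ cos φ₀, y = Rφ), meridians are true-scale (h = 1) and the parallel scale is k = cos φ₀ / cos φ.
At 42.4°: h = 1.000, k = 1.182; principal scales a = 1.182, b = 1.000.
sin(ω/2) = (a − b)/(a + b) = 0.1821/2.182 = 0.08345, so ω = 2 arcsin(0.08345) ≈ 9.6°.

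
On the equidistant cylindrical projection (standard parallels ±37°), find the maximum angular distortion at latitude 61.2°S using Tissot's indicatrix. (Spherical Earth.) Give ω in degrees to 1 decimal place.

With standard parallel φ₀ = 37°, the equirectangular projection gives x = Rλ cos φ₀, y = Rφ, so h = 1 and k = cos 37° / cos φ.
At 61.2°: h = 1.000, k = 1.658; principal scales a = 1.658, b = 1.000.
sin(ω/2) = (a − b)/(a + b) = 0.6578/2.658 = 0.2475, so ω = 2 arcsin(0.2475) ≈ 28.7°.

28.7°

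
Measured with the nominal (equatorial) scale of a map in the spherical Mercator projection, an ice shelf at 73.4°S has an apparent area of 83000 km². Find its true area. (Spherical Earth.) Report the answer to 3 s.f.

Mercator is conformal, so the point scale is isotropic: h = k = sec φ = 1/cos φ.
Areal scale = k² = sec²φ = 1/cos²(73.4°) = 1/0.2857² = 12.25.
True area = apparent / (areal scale) = 83000 / 12.25 ≈ 6770 km².

6770 km²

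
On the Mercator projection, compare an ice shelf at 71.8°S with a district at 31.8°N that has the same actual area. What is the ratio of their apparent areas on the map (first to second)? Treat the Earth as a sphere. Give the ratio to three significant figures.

7.40

Mercator is conformal with k = sec φ, so areal scale = k² = sec²φ.
At 71.8°: sec²(71.8°) = 1/0.3123² = 10.25.
At 31.8°: sec²(31.8°) = 1/0.8499² = 1.384.
Ratio = 10.25/1.384 = cos²(31.8°)/cos²(71.8°) ≈ 7.40.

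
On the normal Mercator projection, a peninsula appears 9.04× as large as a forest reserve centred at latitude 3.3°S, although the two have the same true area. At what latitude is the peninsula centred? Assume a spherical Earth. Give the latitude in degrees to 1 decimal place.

Mercator areal scale is sec²φ, so apparent-area ratio = sec²φ₁ / sec²φ₂ = cos²φ₂ / cos²φ₁.
cos²φ₂ / cos²φ₁ = 9.04  ⇒  cos φ₁ = cos 3.3° / √9.04 = 0.9983/3.007 = 0.3320.
φ₁ = arccos(0.3320) ≈ 70.6°.

70.6°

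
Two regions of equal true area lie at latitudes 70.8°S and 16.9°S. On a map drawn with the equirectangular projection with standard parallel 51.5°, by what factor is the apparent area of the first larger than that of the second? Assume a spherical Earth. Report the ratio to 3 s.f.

The equidistant cylindrical projection with φ₀ = 51.5° has h = 1 (meridians true) and k = cos φ₀ / cos φ along parallels.
Areal scale at 70.8°: h·k = 1.000 × 1.893 = 1.893.
Areal scale at 16.9°: h·k = 1.000 × 0.6506 = 0.6506.
Ratio = 1.893/0.6506 ≈ 2.91.

2.91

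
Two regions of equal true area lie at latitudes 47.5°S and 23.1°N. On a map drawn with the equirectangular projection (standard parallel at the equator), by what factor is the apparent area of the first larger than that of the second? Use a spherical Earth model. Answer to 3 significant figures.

For the equirectangular projection with φ₀ = 0 (plate carrée), h = 1 along meridians and k = sec φ along parallels.
Areal scale at 47.5°: h·k = 1.000 × 1.480 = 1.480.
Areal scale at 23.1°: h·k = 1.000 × 1.087 = 1.087.
Ratio = 1.480/1.087 ≈ 1.36.

1.36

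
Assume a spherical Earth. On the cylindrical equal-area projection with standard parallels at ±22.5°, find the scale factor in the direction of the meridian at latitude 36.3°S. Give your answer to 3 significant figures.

0.872

A cylindrical equal-area projection with standard parallel φ₀ has meridian scale h = cos φ / cos φ₀ and parallel scale k = cos φ₀ / cos φ (so areas are preserved, h·k = 1).
h = cos 36.3° / cos 22.5° = 0.8059/0.9239 = 0.8723.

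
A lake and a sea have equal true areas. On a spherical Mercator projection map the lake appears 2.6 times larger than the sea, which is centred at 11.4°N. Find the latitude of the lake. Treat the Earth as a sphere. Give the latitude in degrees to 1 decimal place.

52.6°

Mercator areal scale is sec²φ, so apparent-area ratio = sec²φ₁ / sec²φ₂ = cos²φ₂ / cos²φ₁.
cos²φ₂ / cos²φ₁ = 2.6  ⇒  cos φ₁ = cos 11.4° / √2.6 = 0.9803/1.612 = 0.6079.
φ₁ = arccos(0.6079) ≈ 52.6°.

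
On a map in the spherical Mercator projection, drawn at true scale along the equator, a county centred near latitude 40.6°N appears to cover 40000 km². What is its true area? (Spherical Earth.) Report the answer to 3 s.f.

23100 km²

Mercator is conformal, so the point scale is isotropic: h = k = sec φ = 1/cos φ.
Areal scale = k² = sec²φ = 1/cos²(40.6°) = 1/0.7593² = 1.735.
True area = apparent / (areal scale) = 40000 / 1.735 ≈ 23100 km².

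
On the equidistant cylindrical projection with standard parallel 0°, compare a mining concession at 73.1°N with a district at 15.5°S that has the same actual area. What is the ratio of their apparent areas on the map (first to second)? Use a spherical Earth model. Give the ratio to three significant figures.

For the equirectangular projection with φ₀ = 0 (plate carrée), h = 1 along meridians and k = sec φ along parallels.
Areal scale at 73.1°: h·k = 1.000 × 3.440 = 3.440.
Areal scale at 15.5°: h·k = 1.000 × 1.038 = 1.038.
Ratio = 3.440/1.038 ≈ 3.31.

3.31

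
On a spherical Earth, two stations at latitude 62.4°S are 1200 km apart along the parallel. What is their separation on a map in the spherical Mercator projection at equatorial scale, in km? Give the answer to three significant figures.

2590 km

Mercator is conformal, so the point scale is isotropic: h = k = sec φ = 1/cos φ.
Along the parallel, k = sec 62.4° = 1/0.4633 = 2.158.
Map distance = 1200 × 2.158 ≈ 2590 km.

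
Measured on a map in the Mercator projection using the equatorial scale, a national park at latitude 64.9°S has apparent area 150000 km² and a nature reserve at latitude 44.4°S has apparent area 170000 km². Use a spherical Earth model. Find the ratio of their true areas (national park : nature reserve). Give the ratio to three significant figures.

0.311

Since Mercator area scale is 1/cos²φ, the true area equals the apparent area multiplied by cos²φ.
True area of national park: 150000 × cos²(64.9°) = 150000 × 0.1799 = 26990 km².
True area of nature reserve: 170000 × cos²(44.4°) = 170000 × 0.5105 = 86780 km².
Ratio = 26990 / 86780 ≈ 0.311.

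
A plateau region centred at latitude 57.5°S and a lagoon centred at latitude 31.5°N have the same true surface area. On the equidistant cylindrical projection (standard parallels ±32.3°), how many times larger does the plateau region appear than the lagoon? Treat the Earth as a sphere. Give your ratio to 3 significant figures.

In the equirectangular projection with standard parallel φ₀ = 32.3° (x = Rλ cos φ₀, y = Rφ), meridians are true-scale (h = 1) and the parallel scale is k = cos φ₀ / cos φ.
Areal scale at 57.5°: h·k = 1.000 × 1.573 = 1.573.
Areal scale at 31.5°: h·k = 1.000 × 0.9913 = 0.9913.
Ratio = 1.573/0.9913 ≈ 1.59.

1.59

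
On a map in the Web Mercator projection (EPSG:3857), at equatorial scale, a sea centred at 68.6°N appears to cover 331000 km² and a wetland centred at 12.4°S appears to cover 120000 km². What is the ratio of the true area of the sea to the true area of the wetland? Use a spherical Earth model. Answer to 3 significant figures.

Since Mercator area scale is 1/cos²φ, the true area equals the apparent area multiplied by cos²φ.
True area of sea: 331000 × cos²(68.6°) = 331000 × 0.1331 = 44070 km².
True area of wetland: 120000 × cos²(12.4°) = 120000 × 0.9539 = 114500 km².
Ratio = 44070 / 114500 ≈ 0.385.

0.385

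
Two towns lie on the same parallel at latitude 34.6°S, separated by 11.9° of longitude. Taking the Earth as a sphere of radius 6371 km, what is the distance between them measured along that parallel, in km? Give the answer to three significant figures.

Arc length along a parallel = R cos φ · Δλ (with Δλ in radians).
= 6371 × cos 34.6° × (11.9° × π/180) = 6371 × 0.8231 × 0.2077 ≈ 1090 km.

1090 km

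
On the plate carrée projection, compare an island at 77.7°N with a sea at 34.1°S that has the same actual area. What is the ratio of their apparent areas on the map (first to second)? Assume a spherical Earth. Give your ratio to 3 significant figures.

In the plate carrée (x = Rλ, y = Rφ), meridians are true-scale (h = 1) and parallels are stretched by k = sec φ.
Areal scale at 77.7°: h·k = 1.000 × 4.694 = 4.694.
Areal scale at 34.1°: h·k = 1.000 × 1.208 = 1.208.
Ratio = 4.694/1.208 ≈ 3.89.

3.89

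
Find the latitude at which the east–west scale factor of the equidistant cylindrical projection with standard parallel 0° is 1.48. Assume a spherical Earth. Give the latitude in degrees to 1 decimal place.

Plate carrée: h = 1, k = sec φ along parallels.
sec φ = 1.48  ⇒  cos φ = 0.6757  ⇒  φ ≈ 47.5°.

47.5°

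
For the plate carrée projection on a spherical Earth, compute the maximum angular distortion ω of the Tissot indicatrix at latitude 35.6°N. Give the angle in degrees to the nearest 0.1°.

11.8°

Plate carrée maps x = Rλ, y = Rφ. The meridian scale is h = 1 and the parallel scale is k = 1/cos φ = sec φ.
At 35.6°: h = 1.000, k = 1.230; principal scales a = 1.230, b = 1.000.
sin(ω/2) = (a − b)/(a + b) = 0.2299/2.230 = 0.1031, so ω = 2 arcsin(0.1031) ≈ 11.8°.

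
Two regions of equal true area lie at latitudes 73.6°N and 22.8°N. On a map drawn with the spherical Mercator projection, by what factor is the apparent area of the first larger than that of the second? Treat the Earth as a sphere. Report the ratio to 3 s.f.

10.7

Mercator is conformal with k = sec φ, so areal scale = k² = sec²φ.
At 73.6°: sec²(73.6°) = 1/0.2823² = 12.54.
At 22.8°: sec²(22.8°) = 1/0.9219² = 1.177.
Ratio = 12.54/1.177 = cos²(22.8°)/cos²(73.6°) ≈ 10.7.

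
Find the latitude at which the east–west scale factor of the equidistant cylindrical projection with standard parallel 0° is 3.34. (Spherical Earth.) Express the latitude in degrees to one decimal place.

Plate carrée: h = 1, k = sec φ along parallels.
sec φ = 3.34  ⇒  cos φ = 0.2994  ⇒  φ ≈ 72.6°.

72.6°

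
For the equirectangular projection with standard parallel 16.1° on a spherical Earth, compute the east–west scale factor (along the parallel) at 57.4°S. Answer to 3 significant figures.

The equidistant cylindrical projection with φ₀ = 16.1° has h = 1 (meridians true) and k = cos φ₀ / cos φ along parallels.
k = cos 16.1° / cos 57.4° = 0.9608/0.5388 = 1.783.

1.78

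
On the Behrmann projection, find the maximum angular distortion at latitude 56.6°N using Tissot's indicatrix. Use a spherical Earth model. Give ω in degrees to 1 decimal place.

Behrmann is a cylindrical equal-area projection with standard parallels at ±30°. For cylindrical equal-area with standard parallel φ₀, h = cos φ / cos φ₀ and k = cos φ₀ / cos φ, so h·k = 1.
At 56.6°: h = 0.6356, k = 1.573; principal scales a = 1.573, b = 0.6356.
sin(ω/2) = (a − b)/(a + b) = 0.9376/2.209 = 0.4245, so ω = 2 arcsin(0.4245) ≈ 50.2°.

50.2°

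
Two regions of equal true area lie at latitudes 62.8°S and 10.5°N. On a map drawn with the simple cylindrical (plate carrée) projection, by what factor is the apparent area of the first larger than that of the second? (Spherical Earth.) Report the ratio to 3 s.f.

For the equirectangular projection with φ₀ = 0 (plate carrée), h = 1 along meridians and k = sec φ along parallels.
Areal scale at 62.8°: h·k = 1.000 × 2.188 = 2.188.
Areal scale at 10.5°: h·k = 1.000 × 1.017 = 1.017.
Ratio = 2.188/1.017 ≈ 2.15.

2.15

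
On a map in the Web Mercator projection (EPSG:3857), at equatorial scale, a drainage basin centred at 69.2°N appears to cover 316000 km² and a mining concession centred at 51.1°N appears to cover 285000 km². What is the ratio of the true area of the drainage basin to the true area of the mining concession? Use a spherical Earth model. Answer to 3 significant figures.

On Mercator the areal scale is sec²φ, so true area = apparent × cos²φ.
True area of drainage basin: 316000 × cos²(69.2°) = 316000 × 0.1261 = 39850 km².
True area of mining concession: 285000 × cos²(51.1°) = 285000 × 0.3943 = 112400 km².
Ratio = 39850 / 112400 ≈ 0.355.

0.355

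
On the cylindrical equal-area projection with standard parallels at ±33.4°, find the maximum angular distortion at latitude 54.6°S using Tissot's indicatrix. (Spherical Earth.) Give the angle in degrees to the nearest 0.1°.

Cylindrical equal-area (φ₀ = 33.4°): h = cos φ / cos 33.4° along meridians, k = cos 33.4° / cos φ along parallels; h·k = 1.
At 54.6°: h = 0.6939, k = 1.441; principal scales a = 1.441, b = 0.6939.
sin(ω/2) = (a − b)/(a + b) = 0.7473/2.135 = 0.3500, so ω = 2 arcsin(0.3500) ≈ 41.0°.

41.0°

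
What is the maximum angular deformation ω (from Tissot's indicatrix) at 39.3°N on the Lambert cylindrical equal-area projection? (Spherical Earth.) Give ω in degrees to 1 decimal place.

The Lambert cylindrical equal-area projection is the cylindrical equal-area projection with its standard parallel at the equator (φ₀ = 0). Cylindrical equal-area (φ₀ = 0°): h = cos φ / cos 0° along meridians, k = cos 0° / cos φ along parallels; h·k = 1.
At 39.3°: h = 0.7738, k = 1.292; principal scales a = 1.292, b = 0.7738.
sin(ω/2) = (a − b)/(a + b) = 0.5184/2.066 = 0.2509, so ω = 2 arcsin(0.2509) ≈ 29.1°.

29.1°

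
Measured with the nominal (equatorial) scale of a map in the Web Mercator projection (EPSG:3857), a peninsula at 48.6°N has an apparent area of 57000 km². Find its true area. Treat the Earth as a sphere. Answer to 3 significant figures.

For Mercator, h = k = sec φ (a conformal cylindrical projection has a single point scale, 1/cos φ).
Areal scale = k² = sec²φ = 1/cos²(48.6°) = 1/0.6613² = 2.287.
True area = apparent / (areal scale) = 57000 / 2.287 ≈ 24900 km².

24900 km²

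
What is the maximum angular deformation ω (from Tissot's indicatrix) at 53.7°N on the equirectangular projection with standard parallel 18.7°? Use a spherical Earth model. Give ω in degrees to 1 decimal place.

With standard parallel φ₀ = 18.7°, the equirectangular projection gives x = Rλ cos φ₀, y = Rφ, so h = 1 and k = cos 18.7° / cos φ.
At 53.7°: h = 1.000, k = 1.600; principal scales a = 1.600, b = 1.000.
sin(ω/2) = (a − b)/(a + b) = 0.6000/2.600 = 0.2308, so ω = 2 arcsin(0.2308) ≈ 26.7°.

26.7°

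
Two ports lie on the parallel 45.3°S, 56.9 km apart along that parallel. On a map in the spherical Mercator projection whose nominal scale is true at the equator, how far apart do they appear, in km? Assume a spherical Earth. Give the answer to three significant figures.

80.9 km

Mercator is conformal, so the point scale is isotropic: h = k = sec φ = 1/cos φ.
Along the parallel, k = sec 45.3° = 1/0.7034 = 1.422.
Map distance = 56.9 × 1.422 ≈ 80.9 km.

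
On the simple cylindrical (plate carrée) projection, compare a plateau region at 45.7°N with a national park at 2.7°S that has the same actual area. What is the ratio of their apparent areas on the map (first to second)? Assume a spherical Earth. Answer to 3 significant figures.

In the plate carrée (x = Rλ, y = Rφ), meridians are true-scale (h = 1) and parallels are stretched by k = sec φ.
Areal scale at 45.7°: h·k = 1.000 × 1.432 = 1.432.
Areal scale at 2.7°: h·k = 1.000 × 1.001 = 1.001.
Ratio = 1.432/1.001 ≈ 1.43.

1.43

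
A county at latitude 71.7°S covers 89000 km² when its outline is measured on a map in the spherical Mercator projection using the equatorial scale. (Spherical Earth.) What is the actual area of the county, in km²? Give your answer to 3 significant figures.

8770 km²

Mercator is conformal, so the point scale is isotropic: h = k = sec φ = 1/cos φ.
Areal scale = k² = sec²φ = 1/cos²(71.7°) = 1/0.3140² = 10.14.
True area = apparent / (areal scale) = 89000 / 10.14 ≈ 8770 km².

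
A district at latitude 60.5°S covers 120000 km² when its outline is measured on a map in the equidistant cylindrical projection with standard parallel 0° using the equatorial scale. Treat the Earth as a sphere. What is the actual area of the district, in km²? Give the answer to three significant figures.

In the plate carrée (x = Rλ, y = Rφ), meridians are true-scale (h = 1) and parallels are stretched by k = sec φ.
Areal scale = h·k = 1 × sec φ; at 60.5°, h = 1.000, k = 2.031, so h·k = 2.031.
True area = apparent / (areal scale) = 120000 / 2.031 ≈ 59100 km².

59100 km²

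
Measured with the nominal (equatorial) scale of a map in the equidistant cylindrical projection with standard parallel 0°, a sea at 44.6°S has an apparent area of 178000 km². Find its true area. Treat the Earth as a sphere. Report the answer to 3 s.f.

127000 km²

Plate carrée maps x = Rλ, y = Rφ. The meridian scale is h = 1 and the parallel scale is k = 1/cos φ = sec φ.
Areal scale = h·k = 1 × sec φ; at 44.6°, h = 1.000, k = 1.404, so h·k = 1.404.
True area = apparent / (areal scale) = 178000 / 1.404 ≈ 127000 km².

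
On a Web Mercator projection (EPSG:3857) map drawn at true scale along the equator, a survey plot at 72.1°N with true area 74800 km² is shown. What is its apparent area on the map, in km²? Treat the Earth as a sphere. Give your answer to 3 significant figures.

792000 km²

Mercator is conformal, so the point scale is isotropic: h = k = sec φ = 1/cos φ.
Areal scale = k² = sec²φ = 1/cos²(72.1°) = 1/0.3074² = 10.59.
Apparent area = 74800 × 10.59 ≈ 792000 km².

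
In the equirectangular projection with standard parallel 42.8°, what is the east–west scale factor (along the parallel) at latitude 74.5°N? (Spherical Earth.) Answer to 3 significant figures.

2.75

With standard parallel φ₀ = 42.8°, the equirectangular projection gives x = Rλ cos φ₀, y = Rφ, so h = 1 and k = cos 42.8° / cos φ.
k = cos 42.8° / cos 74.5° = 0.7337/0.2672 = 2.746.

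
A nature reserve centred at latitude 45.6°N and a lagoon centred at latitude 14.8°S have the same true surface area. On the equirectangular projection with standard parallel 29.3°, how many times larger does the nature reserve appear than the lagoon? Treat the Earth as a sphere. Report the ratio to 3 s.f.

With standard parallel φ₀ = 29.3°, the equirectangular projection gives x = Rλ cos φ₀, y = Rφ, so h = 1 and k = cos 29.3° / cos φ.
Areal scale at 45.6°: h·k = 1.000 × 1.246 = 1.246.
Areal scale at 14.8°: h·k = 1.000 × 0.9020 = 0.9020.
Ratio = 1.246/0.9020 ≈ 1.38.

1.38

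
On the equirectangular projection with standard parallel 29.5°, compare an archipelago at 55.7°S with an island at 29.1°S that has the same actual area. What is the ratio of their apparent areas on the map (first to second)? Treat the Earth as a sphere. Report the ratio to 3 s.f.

In the equirectangular projection with standard parallel φ₀ = 29.5° (x = Rλ cos φ₀, y = Rφ), meridians are true-scale (h = 1) and the parallel scale is k = cos φ₀ / cos φ.
Areal scale at 55.7°: h·k = 1.000 × 1.544 = 1.544.
Areal scale at 29.1°: h·k = 1.000 × 0.9961 = 0.9961.
Ratio = 1.544/0.9961 ≈ 1.55.

1.55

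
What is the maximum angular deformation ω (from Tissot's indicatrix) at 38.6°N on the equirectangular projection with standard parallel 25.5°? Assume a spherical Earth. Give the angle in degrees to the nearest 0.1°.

The equidistant cylindrical projection with φ₀ = 25.5° has h = 1 (meridians true) and k = cos φ₀ / cos φ along parallels.
At 38.6°: h = 1.000, k = 1.155; principal scales a = 1.155, b = 1.000.
sin(ω/2) = (a − b)/(a + b) = 0.1549/2.155 = 0.07189, so ω = 2 arcsin(0.07189) ≈ 8.2°.

8.2°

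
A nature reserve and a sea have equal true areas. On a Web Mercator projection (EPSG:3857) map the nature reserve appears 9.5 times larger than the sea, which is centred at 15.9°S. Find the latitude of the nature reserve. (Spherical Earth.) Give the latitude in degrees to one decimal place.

71.8°

On Mercator, (apparent₁)/(apparent₂) = sec²φ₁ / sec²φ₂ when true areas are equal.
cos²φ₂ / cos²φ₁ = 9.5  ⇒  cos φ₁ = cos 15.9° / √9.5 = 0.9617/3.082 = 0.3120.
φ₁ = arccos(0.3120) ≈ 71.8°.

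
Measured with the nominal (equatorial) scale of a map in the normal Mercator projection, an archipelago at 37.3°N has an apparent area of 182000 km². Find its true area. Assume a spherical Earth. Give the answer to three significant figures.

115000 km²

Mercator is conformal, so the point scale is isotropic: h = k = sec φ = 1/cos φ.
Areal scale = k² = sec²φ = 1/cos²(37.3°) = 1/0.7955² = 1.580.
True area = apparent / (areal scale) = 182000 / 1.580 ≈ 115000 km².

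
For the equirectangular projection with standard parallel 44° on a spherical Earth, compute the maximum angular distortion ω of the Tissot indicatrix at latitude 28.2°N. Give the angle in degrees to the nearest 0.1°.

With standard parallel φ₀ = 44°, the equirectangular projection gives x = Rλ cos φ₀, y = Rφ, so h = 1 and k = cos 44° / cos φ.
At 28.2°: h = 1.000, k = 0.8162; principal scales a = 1.000, b = 0.8162.
sin(ω/2) = (a − b)/(a + b) = 0.1838/1.816 = 0.1012, so ω = 2 arcsin(0.1012) ≈ 11.6°.

11.6°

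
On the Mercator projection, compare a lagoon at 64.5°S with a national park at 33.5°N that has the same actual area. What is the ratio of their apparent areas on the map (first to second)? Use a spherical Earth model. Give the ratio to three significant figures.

3.75

Mercator areal scale is sec²φ.
At 64.5°: sec²(64.5°) = 1/0.4305² = 5.395.
At 33.5°: sec²(33.5°) = 1/0.8339² = 1.438.
Ratio = 5.395/1.438 = cos²(33.5°)/cos²(64.5°) ≈ 3.75.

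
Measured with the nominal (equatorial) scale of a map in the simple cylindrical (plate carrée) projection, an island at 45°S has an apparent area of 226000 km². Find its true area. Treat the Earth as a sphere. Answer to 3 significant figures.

In the plate carrée (x = Rλ, y = Rφ), meridians are true-scale (h = 1) and parallels are stretched by k = sec φ.
Areal scale = h·k = 1 × sec φ; at 45°, h = 1.000, k = 1.414, so h·k = 1.414.
True area = apparent / (areal scale) = 226000 / 1.414 ≈ 160000 km².

160000 km²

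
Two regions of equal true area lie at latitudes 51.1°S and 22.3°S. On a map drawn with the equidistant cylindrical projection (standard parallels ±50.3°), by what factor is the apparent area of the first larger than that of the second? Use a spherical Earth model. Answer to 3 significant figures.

1.47

With standard parallel φ₀ = 50.3°, the equirectangular projection gives x = Rλ cos φ₀, y = Rφ, so h = 1 and k = cos 50.3° / cos φ.
Areal scale at 51.1°: h·k = 1.000 × 1.017 = 1.017.
Areal scale at 22.3°: h·k = 1.000 × 0.6904 = 0.6904.
Ratio = 1.017/0.6904 ≈ 1.47.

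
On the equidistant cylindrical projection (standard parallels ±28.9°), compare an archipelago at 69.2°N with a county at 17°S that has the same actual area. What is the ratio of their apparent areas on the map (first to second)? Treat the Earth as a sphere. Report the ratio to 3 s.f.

The equidistant cylindrical projection with φ₀ = 28.9° has h = 1 (meridians true) and k = cos φ₀ / cos φ along parallels.
Areal scale at 69.2°: h·k = 1.000 × 2.465 = 2.465.
Areal scale at 17°: h·k = 1.000 × 0.9155 = 0.9155.
Ratio = 2.465/0.9155 ≈ 2.69.

2.69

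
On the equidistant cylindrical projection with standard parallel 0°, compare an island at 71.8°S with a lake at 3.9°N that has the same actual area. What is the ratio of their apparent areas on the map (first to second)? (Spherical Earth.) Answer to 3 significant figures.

3.19

Plate carrée maps x = Rλ, y = Rφ. The meridian scale is h = 1 and the parallel scale is k = 1/cos φ = sec φ.
Areal scale at 71.8°: h·k = 1.000 × 3.202 = 3.202.
Areal scale at 3.9°: h·k = 1.000 × 1.002 = 1.002.
Ratio = 3.202/1.002 ≈ 3.19.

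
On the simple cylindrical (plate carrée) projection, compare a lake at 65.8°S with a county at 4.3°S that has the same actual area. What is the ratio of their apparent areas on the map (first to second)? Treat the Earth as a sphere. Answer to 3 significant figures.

For the equirectangular projection with φ₀ = 0 (plate carrée), h = 1 along meridians and k = sec φ along parallels.
Areal scale at 65.8°: h·k = 1.000 × 2.439 = 2.439.
Areal scale at 4.3°: h·k = 1.000 × 1.003 = 1.003.
Ratio = 2.439/1.003 ≈ 2.43.

2.43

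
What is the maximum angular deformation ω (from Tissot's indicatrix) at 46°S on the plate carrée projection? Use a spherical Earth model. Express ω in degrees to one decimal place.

20.8°

In the plate carrée (x = Rλ, y = Rφ), meridians are true-scale (h = 1) and parallels are stretched by k = sec φ.
At 46°: h = 1.000, k = 1.440; principal scales a = 1.440, b = 1.000.
sin(ω/2) = (a − b)/(a + b) = 0.4396/2.440 = 0.1802, so ω = 2 arcsin(0.1802) ≈ 20.8°.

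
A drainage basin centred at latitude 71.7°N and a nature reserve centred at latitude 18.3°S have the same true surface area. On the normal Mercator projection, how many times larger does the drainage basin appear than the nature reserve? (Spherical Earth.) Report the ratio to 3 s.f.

9.14

Mercator areal scale is sec²φ.
At 71.7°: sec²(71.7°) = 1/0.3140² = 10.14.
At 18.3°: sec²(18.3°) = 1/0.9494² = 1.109.
Ratio = 10.14/1.109 = cos²(18.3°)/cos²(71.7°) ≈ 9.14.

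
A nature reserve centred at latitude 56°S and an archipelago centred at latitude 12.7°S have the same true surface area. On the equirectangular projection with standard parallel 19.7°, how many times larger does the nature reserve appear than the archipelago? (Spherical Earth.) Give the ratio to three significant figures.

1.74

The equidistant cylindrical projection with φ₀ = 19.7° has h = 1 (meridians true) and k = cos φ₀ / cos φ along parallels.
Areal scale at 56°: h·k = 1.000 × 1.684 = 1.684.
Areal scale at 12.7°: h·k = 1.000 × 0.9651 = 0.9651.
Ratio = 1.684/0.9651 ≈ 1.74.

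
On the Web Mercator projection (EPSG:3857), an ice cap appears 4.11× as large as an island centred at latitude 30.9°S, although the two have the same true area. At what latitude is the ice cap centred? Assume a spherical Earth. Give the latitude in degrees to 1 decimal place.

For equal true areas on Mercator, apparent areas scale as sec²φ, so the ratio is cos²φ₂ / cos²φ₁.
cos²φ₂ / cos²φ₁ = 4.11  ⇒  cos φ₁ = cos 30.9° / √4.11 = 0.8581/2.027 = 0.4233.
φ₁ = arccos(0.4233) ≈ 65.0°.

65.0°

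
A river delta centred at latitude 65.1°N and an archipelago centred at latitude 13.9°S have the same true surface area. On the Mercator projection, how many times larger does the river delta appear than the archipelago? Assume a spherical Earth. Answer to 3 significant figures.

5.32

Mercator is conformal with k = sec φ, so areal scale = k² = sec²φ.
At 65.1°: sec²(65.1°) = 1/0.4210² = 5.641.
At 13.9°: sec²(13.9°) = 1/0.9707² = 1.061.
Ratio = 5.641/1.061 = cos²(13.9°)/cos²(65.1°) ≈ 5.32.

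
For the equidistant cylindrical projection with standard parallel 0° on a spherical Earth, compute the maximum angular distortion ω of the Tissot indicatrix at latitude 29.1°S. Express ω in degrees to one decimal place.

In the plate carrée (x = Rλ, y = Rφ), meridians are true-scale (h = 1) and parallels are stretched by k = sec φ.
At 29.1°: h = 1.000, k = 1.144; principal scales a = 1.144, b = 1.000.
sin(ω/2) = (a − b)/(a + b) = 0.1445/2.144 = 0.06737, so ω = 2 arcsin(0.06737) ≈ 7.7°.

7.7°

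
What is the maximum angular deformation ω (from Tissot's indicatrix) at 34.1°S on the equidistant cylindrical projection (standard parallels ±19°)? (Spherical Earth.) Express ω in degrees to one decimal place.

The equidistant cylindrical projection with φ₀ = 19° has h = 1 (meridians true) and k = cos φ₀ / cos φ along parallels.
At 34.1°: h = 1.000, k = 1.142; principal scales a = 1.142, b = 1.000.
sin(ω/2) = (a − b)/(a + b) = 0.1418/2.142 = 0.06623, so ω = 2 arcsin(0.06623) ≈ 7.6°.

7.6°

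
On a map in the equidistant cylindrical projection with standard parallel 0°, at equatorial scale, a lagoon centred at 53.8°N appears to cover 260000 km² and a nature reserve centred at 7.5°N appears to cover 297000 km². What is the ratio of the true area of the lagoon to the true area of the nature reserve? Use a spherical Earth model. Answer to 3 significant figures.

0.521

On the plate carrée, areal scale = h·k = 1 × sec φ, so true area = apparent × cos φ.
True area of lagoon: 260000 × cos(53.8°) = 260000 × 0.5906 = 153600 km².
True area of nature reserve: 297000 × cos(7.5°) = 297000 × 0.9914 = 294500 km².
Ratio = 153600 / 294500 ≈ 0.521.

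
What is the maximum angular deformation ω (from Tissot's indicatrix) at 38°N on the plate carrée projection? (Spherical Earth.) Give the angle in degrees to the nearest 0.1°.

13.6°

Plate carrée maps x = Rλ, y = Rφ. The meridian scale is h = 1 and the parallel scale is k = 1/cos φ = sec φ.
At 38°: h = 1.000, k = 1.269; principal scales a = 1.269, b = 1.000.
sin(ω/2) = (a − b)/(a + b) = 0.2690/2.269 = 0.1186, so ω = 2 arcsin(0.1186) ≈ 13.6°.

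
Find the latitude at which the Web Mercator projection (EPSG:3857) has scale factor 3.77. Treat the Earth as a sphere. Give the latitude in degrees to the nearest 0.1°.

Mercator scale is k = sec φ = 1/cos φ.
1/cos φ = 3.77  ⇒  cos φ = 0.2653  ⇒  φ = arccos(0.2653) ≈ 74.6°.

74.6°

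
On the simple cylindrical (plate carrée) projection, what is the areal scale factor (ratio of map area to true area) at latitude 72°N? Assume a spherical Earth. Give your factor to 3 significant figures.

3.24

Plate carrée maps x = Rλ, y = Rφ. The meridian scale is h = 1 and the parallel scale is k = 1/cos φ = sec φ.
Areal scale = h·k = 1 × sec φ; at 72°, h = 1.000, k = 3.236, so h·k = 3.236.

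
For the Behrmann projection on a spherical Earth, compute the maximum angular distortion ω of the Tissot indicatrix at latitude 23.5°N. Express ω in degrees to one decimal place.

6.6°

The Behrmann projection is cylindrical equal-area with φ₀ = 30°. A cylindrical equal-area projection with standard parallel φ₀ has meridian scale h = cos φ / cos φ₀ and parallel scale k = cos φ₀ / cos φ (so areas are preserved, h·k = 1).
At 23.5°: h = 1.059, k = 0.9443; principal scales a = 1.059, b = 0.9443.
sin(ω/2) = (a − b)/(a + b) = 0.1146/2.003 = 0.05720, so ω = 2 arcsin(0.05720) ≈ 6.6°.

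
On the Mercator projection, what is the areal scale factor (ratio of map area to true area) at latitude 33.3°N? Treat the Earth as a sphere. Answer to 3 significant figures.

Mercator is conformal, so the point scale is isotropic: h = k = sec φ = 1/cos φ.
Areal scale = k² = sec²φ = 1/cos²(33.3°) = 1/0.8358² = 1.431.

1.43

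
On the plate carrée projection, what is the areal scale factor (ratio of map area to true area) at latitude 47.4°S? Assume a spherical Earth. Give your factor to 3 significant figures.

For the equirectangular projection with φ₀ = 0 (plate carrée), h = 1 along meridians and k = sec φ along parallels.
Areal scale = h·k = 1 × sec φ; at 47.4°, h = 1.000, k = 1.477, so h·k = 1.477.

1.48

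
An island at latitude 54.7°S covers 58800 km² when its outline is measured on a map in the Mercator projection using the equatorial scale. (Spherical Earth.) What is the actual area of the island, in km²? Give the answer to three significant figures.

Mercator is conformal, so the point scale is isotropic: h = k = sec φ = 1/cos φ.
Areal scale = k² = sec²φ = 1/cos²(54.7°) = 1/0.5779² = 2.995.
True area = apparent / (areal scale) = 58800 / 2.995 ≈ 19600 km².

19600 km²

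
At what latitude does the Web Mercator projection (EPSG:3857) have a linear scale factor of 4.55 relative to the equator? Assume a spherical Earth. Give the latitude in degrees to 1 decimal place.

Mercator scale is k = sec φ = 1/cos φ.
1/cos φ = 4.55  ⇒  cos φ = 0.2198  ⇒  φ = arccos(0.2198) ≈ 77.3°.

77.3°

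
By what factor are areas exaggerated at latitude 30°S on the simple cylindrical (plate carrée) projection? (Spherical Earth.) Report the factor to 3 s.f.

1.15

In the plate carrée (x = Rλ, y = Rφ), meridians are true-scale (h = 1) and parallels are stretched by k = sec φ.
Areal scale = h·k = 1 × sec φ; at 30°, h = 1.000, k = 1.155, so h·k = 1.155.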